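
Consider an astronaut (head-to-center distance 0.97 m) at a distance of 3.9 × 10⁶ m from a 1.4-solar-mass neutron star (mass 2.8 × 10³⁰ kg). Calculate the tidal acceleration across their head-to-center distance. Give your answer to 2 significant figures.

Δg = 2GMr/d³
   = 2 × (6.674 × 10⁻¹¹) × (2.8 × 10³⁰) × (0.97) / (3.9 × 10⁶)³
   = 6.1 m/s²

6.1 m/s²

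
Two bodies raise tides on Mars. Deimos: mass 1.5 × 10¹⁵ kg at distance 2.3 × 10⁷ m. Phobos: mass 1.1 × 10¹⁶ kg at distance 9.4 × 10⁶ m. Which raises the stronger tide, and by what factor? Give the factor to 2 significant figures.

Phobos, by a factor of ≈ 110

Tidal stretch scales as M/d³; compute that for each body.
Deimos: (1.5 × 10¹⁵) / (2.3 × 10⁷)³ = 1.233 × 10⁻⁷
Phobos: (1.1 × 10¹⁶) / (9.4 × 10⁶)³ = 1.324 × 10⁻⁵
Ratio (larger/smaller) = 110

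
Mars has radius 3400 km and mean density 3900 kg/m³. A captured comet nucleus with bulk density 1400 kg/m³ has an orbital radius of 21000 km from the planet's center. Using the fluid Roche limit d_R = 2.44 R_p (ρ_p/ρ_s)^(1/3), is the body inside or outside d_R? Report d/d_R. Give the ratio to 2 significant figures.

d_R = 2.44 × (3400 km) × (3900/1400)^(1/3) = 11670 km
d/d_R = (21000) / (11670) = 1.8
Since d/d_R > 1, the body is outside the Roche limit.

outside; d/d_R ≈ 1.8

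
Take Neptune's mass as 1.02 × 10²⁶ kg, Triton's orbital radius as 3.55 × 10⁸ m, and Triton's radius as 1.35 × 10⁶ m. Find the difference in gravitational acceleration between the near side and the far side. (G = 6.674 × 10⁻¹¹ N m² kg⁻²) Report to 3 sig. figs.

Δg = 4GMr/d³
   = 4 × (6.674 × 10⁻¹¹) × (1.02 × 10²⁶) × (1.35 × 10⁶) / (3.55 × 10⁸)³
   = 8.22 × 10⁻⁴ m/s²

8.22 × 10⁻⁴ m/s²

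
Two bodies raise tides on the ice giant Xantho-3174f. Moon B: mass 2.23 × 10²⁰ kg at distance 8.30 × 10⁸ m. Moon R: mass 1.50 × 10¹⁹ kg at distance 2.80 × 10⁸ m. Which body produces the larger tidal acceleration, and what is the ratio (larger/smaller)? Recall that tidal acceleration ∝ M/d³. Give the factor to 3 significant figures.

The tide-raising term goes as M/d³ (the gradient of a 1/d² field).
Moon B: (2.23 × 10²⁰) / (8.30 × 10⁸)³ = 3.900 × 10⁻⁷
Moon R: (1.50 × 10¹⁹) / (2.80 × 10⁸)³ = 6.833 × 10⁻⁷
Ratio (larger/smaller) = 1.75

Moon R, by a factor of ≈ 1.75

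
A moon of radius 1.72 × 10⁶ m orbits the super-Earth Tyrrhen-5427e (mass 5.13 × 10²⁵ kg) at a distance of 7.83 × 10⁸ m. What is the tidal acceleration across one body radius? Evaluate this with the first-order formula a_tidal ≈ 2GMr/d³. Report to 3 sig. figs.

2.45 × 10⁻⁵ m/s²

Δg = 2GMr/d³
   = 2 × (6.674 × 10⁻¹¹) × (5.13 × 10²⁵) × (1.72 × 10⁶) / (7.83 × 10⁸)³
   = 2.45 × 10⁻⁵ m/s²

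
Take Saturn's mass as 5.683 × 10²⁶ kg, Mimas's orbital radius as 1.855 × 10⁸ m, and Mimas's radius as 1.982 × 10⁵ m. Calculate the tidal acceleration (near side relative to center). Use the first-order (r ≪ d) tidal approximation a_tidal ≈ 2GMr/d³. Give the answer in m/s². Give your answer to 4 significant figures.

Δg = 2GMr/d³
   = 2 × (6.674 × 10⁻¹¹) × (5.683 × 10²⁶) × (1.982 × 10⁵) / (1.855 × 10⁸)³
   = 2.355 × 10⁻³ m/s²

2.355 × 10⁻³ m/s²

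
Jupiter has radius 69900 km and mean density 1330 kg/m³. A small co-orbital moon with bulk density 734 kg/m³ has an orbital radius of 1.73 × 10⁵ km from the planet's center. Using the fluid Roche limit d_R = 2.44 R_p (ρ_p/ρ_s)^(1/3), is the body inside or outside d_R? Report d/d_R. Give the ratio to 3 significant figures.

inside; d/d_R ≈ 0.832

d_R = 2.44 × (69900 km) × (1330/734)^(1/3) = 2.079 × 10⁵ km
d/d_R = (1.73 × 10⁵) / (2.079 × 10⁵) = 0.832
Since d/d_R < 1, the body is inside the Roche limit.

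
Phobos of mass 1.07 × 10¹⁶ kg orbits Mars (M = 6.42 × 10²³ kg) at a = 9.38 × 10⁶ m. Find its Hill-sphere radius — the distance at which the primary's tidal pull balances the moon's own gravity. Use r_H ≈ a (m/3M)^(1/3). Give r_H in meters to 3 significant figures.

r_H ≈ a (m/3M)^(1/3)
    = (9.38 × 10⁶) × (1.07 × 10¹⁶ / (3 × 6.42 × 10²³))^(1/3)
    = 1.66 × 10⁴ m

1.66 × 10⁴ m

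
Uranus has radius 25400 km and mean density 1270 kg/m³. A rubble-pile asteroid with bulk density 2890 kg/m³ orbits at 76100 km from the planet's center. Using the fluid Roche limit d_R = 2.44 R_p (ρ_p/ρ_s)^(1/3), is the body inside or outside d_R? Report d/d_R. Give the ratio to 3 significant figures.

outside; d/d_R ≈ 1.62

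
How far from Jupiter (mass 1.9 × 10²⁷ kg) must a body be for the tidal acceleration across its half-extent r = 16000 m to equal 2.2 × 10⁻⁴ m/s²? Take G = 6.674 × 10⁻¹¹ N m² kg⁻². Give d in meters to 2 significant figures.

2.6 × 10⁸ m

2GMr/d³ = a_tidal  ⇒  d = (2GMr / a_tidal)^(1/3)
d = (2 × 6.674×10⁻¹¹ × (1.9 × 10²⁷) × (16000) / (2.2 × 10⁻⁴))^(1/3)
  = 2.6 × 10⁸ m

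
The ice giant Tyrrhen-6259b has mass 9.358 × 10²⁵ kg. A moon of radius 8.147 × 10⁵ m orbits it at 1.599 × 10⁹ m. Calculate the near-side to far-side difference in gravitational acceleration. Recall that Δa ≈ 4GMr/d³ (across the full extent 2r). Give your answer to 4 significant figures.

Δg = 4GMr/d³
   = 4 × (6.674 × 10⁻¹¹) × (9.358 × 10²⁵) × (8.147 × 10⁵) / (1.599 × 10⁹)³
   = 4.978 × 10⁻⁶ m/s²

4.978 × 10⁻⁶ m/s²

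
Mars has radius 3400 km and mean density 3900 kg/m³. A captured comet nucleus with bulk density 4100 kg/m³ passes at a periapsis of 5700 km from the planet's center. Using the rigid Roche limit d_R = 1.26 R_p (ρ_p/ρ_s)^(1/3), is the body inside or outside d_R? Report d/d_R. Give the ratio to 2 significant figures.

outside; d/d_R ≈ 1.4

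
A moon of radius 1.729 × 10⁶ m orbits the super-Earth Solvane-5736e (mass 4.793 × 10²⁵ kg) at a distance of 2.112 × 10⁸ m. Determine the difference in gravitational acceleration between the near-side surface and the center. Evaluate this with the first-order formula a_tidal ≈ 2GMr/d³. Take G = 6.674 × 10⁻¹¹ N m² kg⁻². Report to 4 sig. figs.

1.174 × 10⁻³ m/s²

Δg = 2GMr/d³
   = 2 × (6.674 × 10⁻¹¹) × (4.793 × 10²⁵) × (1.729 × 10⁶) / (2.112 × 10⁸)³
   = 1.174 × 10⁻³ m/s²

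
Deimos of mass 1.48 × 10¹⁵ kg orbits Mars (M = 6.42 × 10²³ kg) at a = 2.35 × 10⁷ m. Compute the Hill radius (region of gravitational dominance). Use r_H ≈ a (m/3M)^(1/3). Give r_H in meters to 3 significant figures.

r_H ≈ a (m/3M)^(1/3)
    = (2.35 × 10⁷) × (1.48 × 10¹⁵ / (3 × 6.42 × 10²³))^(1/3)
    = 2.15 × 10⁴ m

2.15 × 10⁴ m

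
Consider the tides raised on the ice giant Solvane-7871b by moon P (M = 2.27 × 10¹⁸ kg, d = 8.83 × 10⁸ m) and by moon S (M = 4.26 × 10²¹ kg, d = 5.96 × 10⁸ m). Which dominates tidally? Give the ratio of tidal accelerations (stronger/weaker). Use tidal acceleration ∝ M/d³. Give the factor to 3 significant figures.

Moon S, by a factor of ≈ 6100

Tidal acceleration ∝ M/d³, so compare M/d³ for each.
Moon P: (2.27 × 10¹⁸) / (8.83 × 10⁸)³ = 3.297 × 10⁻⁹
Moon S: (4.26 × 10²¹) / (5.96 × 10⁸)³ = 2.012 × 10⁻⁵
Ratio (larger/smaller) = 6100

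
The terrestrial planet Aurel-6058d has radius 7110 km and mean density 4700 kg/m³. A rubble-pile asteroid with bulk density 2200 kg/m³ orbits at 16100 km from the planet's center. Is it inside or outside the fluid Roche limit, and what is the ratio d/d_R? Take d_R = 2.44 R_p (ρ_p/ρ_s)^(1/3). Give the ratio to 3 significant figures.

inside; d/d_R ≈ 0.721

d_R = 2.44 × (7110 km) × (4700/2200)^(1/3) = 22340 km
d/d_R = (16100) / (22340) = 0.721
Since d/d_R < 1, the body is inside the Roche limit.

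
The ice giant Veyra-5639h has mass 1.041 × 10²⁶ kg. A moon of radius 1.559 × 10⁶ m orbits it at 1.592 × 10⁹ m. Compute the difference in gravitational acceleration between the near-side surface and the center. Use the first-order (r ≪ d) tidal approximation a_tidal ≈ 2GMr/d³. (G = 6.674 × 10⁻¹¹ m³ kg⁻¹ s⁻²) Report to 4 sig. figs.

5.369 × 10⁻⁶ m/s²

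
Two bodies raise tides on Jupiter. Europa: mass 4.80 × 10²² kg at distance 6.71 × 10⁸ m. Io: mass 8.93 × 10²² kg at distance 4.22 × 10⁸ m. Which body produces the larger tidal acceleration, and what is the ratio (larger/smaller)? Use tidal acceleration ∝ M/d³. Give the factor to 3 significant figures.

The tide-raising term goes as M/d³ (the gradient of a 1/d² field).
Europa: (4.80 × 10²²) / (6.71 × 10⁸)³ = 1.589 × 10⁻⁴
Io: (8.93 × 10²²) / (4.22 × 10⁸)³ = 1.188 × 10⁻³
Ratio (larger/smaller) = 7.48

Io, by a factor of ≈ 7.48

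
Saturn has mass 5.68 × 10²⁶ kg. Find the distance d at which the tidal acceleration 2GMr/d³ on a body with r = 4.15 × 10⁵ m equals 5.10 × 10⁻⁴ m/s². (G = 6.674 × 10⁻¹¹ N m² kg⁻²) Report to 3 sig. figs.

3.95 × 10⁸ m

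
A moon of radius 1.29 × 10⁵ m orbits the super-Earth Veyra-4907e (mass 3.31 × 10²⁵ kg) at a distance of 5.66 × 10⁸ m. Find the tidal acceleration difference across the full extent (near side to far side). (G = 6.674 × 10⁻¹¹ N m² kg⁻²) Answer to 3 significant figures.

Δa = 4GMr/d³
   = 4 × (6.674 × 10⁻¹¹) × (3.31 × 10²⁵) × (1.29 × 10⁵) / (5.66 × 10⁸)³
   = 6.29 × 10⁻⁶ m/s²

6.29 × 10⁻⁶ m/s²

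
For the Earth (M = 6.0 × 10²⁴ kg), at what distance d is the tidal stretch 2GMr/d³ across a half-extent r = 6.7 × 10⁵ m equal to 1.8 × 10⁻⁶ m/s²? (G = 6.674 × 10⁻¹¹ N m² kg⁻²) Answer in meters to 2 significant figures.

6.7 × 10⁸ m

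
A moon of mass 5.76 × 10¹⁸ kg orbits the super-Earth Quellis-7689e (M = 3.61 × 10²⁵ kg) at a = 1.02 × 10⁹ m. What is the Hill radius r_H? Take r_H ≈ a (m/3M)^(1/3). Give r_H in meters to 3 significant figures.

r_H ≈ a (m/3M)^(1/3)
    = (1.02 × 10⁹) × (5.76 × 10¹⁸ / (3 × 3.61 × 10²⁵))^(1/3)
    = 3.84 × 10⁶ m

3.84 × 10⁶ m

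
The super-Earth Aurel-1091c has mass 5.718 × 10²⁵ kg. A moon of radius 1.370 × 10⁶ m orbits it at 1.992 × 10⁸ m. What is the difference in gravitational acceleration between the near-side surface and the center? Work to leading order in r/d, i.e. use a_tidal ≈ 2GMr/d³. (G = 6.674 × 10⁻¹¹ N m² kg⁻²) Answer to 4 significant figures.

1.323 × 10⁻³ m/s²

Δg = 2GMr/d³
   = 2 × (6.674 × 10⁻¹¹) × (5.718 × 10²⁵) × (1.370 × 10⁶) / (1.992 × 10⁸)³
   = 1.323 × 10⁻³ m/s²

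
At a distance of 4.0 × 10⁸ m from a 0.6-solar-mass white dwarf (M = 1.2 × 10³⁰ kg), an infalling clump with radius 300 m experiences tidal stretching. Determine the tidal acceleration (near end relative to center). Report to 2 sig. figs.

The tidal stretch is the gradient of GM/d² times the body's extent r, hence the 1/d³ dependence.
Δg = 2GMr/d³
   = 2 × (6.674 × 10⁻¹¹) × (1.2 × 10³⁰) × (300) / (4.0 × 10⁸)³
   = 7.5 × 10⁻⁴ m/s²

7.5 × 10⁻⁴ m/s²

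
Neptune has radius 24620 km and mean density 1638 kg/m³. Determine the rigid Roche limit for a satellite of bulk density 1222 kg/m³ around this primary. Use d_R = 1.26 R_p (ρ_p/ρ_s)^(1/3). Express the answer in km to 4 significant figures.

34200 km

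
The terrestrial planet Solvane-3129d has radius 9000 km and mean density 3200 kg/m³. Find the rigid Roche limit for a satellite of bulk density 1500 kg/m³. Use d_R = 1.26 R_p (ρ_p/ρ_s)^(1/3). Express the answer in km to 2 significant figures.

15000 km

d_R = 1.26 × 9000 km × (3200/1500)^(1/3)
    = 15000 km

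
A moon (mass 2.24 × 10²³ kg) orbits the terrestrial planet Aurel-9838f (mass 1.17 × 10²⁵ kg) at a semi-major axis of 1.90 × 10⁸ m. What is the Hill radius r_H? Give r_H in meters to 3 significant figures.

3.52 × 10⁷ m

r_H ≈ a (m/3M)^(1/3)
    = (1.90 × 10⁸) × (2.24 × 10²³ / (3 × 1.17 × 10²⁵))^(1/3)
    = 3.52 × 10⁷ m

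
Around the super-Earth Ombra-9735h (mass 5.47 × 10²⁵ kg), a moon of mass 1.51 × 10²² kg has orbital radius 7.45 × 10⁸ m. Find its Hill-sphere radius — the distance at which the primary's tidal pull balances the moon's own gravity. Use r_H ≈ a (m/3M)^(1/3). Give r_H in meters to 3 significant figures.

3.36 × 10⁷ m

r_H ≈ a (m/3M)^(1/3)
    = (7.45 × 10⁸) × (1.51 × 10²² / (3 × 5.47 × 10²⁵))^(1/3)
    = 3.36 × 10⁷ m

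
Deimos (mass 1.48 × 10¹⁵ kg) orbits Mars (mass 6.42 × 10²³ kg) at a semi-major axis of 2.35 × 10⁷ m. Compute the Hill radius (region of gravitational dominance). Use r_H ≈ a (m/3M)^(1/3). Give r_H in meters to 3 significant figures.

r_H ≈ a (m/3M)^(1/3)
    = (2.35 × 10⁷) × (1.48 × 10¹⁵ / (3 × 6.42 × 10²³))^(1/3)
    = 2.15 × 10⁴ m

2.15 × 10⁴ m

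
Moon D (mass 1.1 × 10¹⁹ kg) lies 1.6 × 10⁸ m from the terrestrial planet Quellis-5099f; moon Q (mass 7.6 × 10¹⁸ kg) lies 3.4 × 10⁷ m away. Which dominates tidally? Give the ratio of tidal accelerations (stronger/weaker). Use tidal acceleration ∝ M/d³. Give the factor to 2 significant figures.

Compare M/d³ for the two perturbers:
Moon D: (1.1 × 10¹⁹) / (1.6 × 10⁸)³ = 2.686 × 10⁻⁶
Moon Q: (7.6 × 10¹⁸) / (3.4 × 10⁷)³ = 1.934 × 10⁻⁴
Ratio (larger/smaller) = 72

Moon Q, by a factor of ≈ 72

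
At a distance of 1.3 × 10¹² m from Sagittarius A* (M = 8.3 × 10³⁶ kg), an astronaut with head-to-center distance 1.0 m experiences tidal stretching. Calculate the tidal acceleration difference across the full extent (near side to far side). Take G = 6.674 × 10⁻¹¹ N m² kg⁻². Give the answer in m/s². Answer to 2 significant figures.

a_tidal = 4GMr/d³
        = 4 × (6.674 × 10⁻¹¹) × (8.3 × 10³⁶) × (1.0) / (1.3 × 10¹²)³
        = 1.0 × 10⁻⁹ m/s²

1.0 × 10⁻⁹ m/s²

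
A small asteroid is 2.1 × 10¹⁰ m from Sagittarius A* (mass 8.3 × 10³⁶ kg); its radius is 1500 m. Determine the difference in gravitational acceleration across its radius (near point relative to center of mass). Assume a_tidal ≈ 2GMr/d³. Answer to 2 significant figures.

Δa = 2GMr/d³
   = 2 × (6.674 × 10⁻¹¹) × (8.3 × 10³⁶) × (1500) / (2.1 × 10¹⁰)³
   = 1.8 × 10⁻¹ m/s²

1.8 × 10⁻¹ m/s²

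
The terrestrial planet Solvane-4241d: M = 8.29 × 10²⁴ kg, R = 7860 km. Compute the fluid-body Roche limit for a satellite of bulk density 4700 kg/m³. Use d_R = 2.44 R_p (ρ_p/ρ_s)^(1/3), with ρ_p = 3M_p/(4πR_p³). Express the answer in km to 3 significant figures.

18300 km

ρ_p = 3M_p/(4πR_p³) = 3 × (8.29 × 10²⁴) / (4π × (7.86 × 10⁶ m)³) = 4080 kg/m³
d_R = 2.44 × 7860 km × (4080/4700)^(1/3)
    = 18300 km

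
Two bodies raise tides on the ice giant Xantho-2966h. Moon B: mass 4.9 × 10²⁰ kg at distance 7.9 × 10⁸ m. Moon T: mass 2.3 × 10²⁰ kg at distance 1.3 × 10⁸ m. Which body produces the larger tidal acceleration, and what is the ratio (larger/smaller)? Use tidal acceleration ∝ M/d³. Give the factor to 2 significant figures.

Moon T, by a factor of ≈ 110

Compare M/d³ for the two perturbers:
Moon B: (4.9 × 10²⁰) / (7.9 × 10⁸)³ = 9.938 × 10⁻⁷
Moon T: (2.3 × 10²⁰) / (1.3 × 10⁸)³ = 1.047 × 10⁻⁴
Ratio (larger/smaller) = 110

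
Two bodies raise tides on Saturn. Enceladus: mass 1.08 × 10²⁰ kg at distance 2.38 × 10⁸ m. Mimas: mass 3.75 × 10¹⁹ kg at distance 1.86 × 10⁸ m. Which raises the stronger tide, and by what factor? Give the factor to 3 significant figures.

Tidal acceleration ∝ M/d³, so compare M/d³ for each.
Enceladus: (1.08 × 10²⁰) / (2.38 × 10⁸)³ = 8.011 × 10⁻⁶
Mimas: (3.75 × 10¹⁹) / (1.86 × 10⁸)³ = 5.828 × 10⁻⁶
Ratio (larger/smaller) = 1.37

Enceladus, by a factor of ≈ 1.37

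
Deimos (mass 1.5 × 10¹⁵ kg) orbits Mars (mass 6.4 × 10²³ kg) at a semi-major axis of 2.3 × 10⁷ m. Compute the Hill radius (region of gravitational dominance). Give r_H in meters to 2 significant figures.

r_H ≈ a (m/3M)^(1/3)
    = (2.3 × 10⁷) × (1.5 × 10¹⁵ / (3 × 6.4 × 10²³))^(1/3)
    = 2.1 × 10⁴ m

2.1 × 10⁴ m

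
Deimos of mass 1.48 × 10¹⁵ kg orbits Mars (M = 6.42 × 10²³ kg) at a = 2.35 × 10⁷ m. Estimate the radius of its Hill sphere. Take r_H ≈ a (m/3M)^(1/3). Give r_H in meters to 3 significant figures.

2.15 × 10⁴ m

r_H ≈ a (m/3M)^(1/3)
    = (2.35 × 10⁷) × (1.48 × 10¹⁵ / (3 × 6.42 × 10²³))^(1/3)
    = 2.15 × 10⁴ m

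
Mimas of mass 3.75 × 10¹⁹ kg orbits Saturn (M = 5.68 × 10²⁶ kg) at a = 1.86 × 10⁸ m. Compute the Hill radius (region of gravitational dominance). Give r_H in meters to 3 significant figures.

r_H ≈ a (m/3M)^(1/3)
    = (1.86 × 10⁸) × (3.75 × 10¹⁹ / (3 × 5.68 × 10²⁶))^(1/3)
    = 5.21 × 10⁵ m

5.21 × 10⁵ m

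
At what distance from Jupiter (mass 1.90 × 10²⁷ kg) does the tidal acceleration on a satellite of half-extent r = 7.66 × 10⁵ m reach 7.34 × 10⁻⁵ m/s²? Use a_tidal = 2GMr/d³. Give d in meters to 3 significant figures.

2GMr/d³ = a_tidal  ⇒  d = (2GMr / a_tidal)^(1/3)
d = (2 × 6.674×10⁻¹¹ × (1.90 × 10²⁷) × (7.66 × 10⁵) / (7.34 × 10⁻⁵))^(1/3)
  = 1.38 × 10⁹ m

1.38 × 10⁹ m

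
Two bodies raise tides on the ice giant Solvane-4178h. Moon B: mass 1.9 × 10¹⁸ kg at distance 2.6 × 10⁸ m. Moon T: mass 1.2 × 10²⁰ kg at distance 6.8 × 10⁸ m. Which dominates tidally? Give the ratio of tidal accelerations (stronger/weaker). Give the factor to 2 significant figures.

Moon T, by a factor of ≈ 3.5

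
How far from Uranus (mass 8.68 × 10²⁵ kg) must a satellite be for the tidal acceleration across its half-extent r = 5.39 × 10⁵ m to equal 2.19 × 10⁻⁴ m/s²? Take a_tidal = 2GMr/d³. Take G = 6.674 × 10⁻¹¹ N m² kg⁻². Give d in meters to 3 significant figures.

3.06 × 10⁸ m

2GMr/d³ = a_tidal  ⇒  d = (2GMr / a_tidal)^(1/3)
d = (2 × 6.674×10⁻¹¹ × (8.68 × 10²⁵) × (5.39 × 10⁵) / (2.19 × 10⁻⁴))^(1/3)
  = 3.06 × 10⁸ m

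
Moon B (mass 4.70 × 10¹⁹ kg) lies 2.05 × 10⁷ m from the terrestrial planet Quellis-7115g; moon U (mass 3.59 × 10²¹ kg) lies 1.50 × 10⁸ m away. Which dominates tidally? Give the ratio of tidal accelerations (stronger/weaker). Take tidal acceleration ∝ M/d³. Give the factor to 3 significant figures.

Tidal stretch scales as M/d³; compute that for each body.
Moon B: (4.70 × 10¹⁹) / (2.05 × 10⁷)³ = 5.456 × 10⁻³
Moon U: (3.59 × 10²¹) / (1.50 × 10⁸)³ = 1.064 × 10⁻³
Ratio (larger/smaller) = 5.13

Moon B, by a factor of ≈ 5.13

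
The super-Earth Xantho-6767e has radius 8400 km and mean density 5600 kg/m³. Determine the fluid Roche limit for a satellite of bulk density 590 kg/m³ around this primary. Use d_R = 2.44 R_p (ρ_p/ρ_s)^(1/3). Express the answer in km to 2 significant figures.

d_R = 2.44 × 8400 km × (5600/590)^(1/3)
    = 43000 km

43000 km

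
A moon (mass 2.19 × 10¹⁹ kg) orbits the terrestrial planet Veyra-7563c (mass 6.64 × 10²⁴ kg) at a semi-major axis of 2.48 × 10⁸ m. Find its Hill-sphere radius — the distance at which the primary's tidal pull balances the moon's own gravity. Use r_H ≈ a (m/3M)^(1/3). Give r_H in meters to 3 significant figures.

r_H ≈ a (m/3M)^(1/3)
    = (2.48 × 10⁸) × (2.19 × 10¹⁹ / (3 × 6.64 × 10²⁴))^(1/3)
    = 2.56 × 10⁶ m

2.56 × 10⁶ m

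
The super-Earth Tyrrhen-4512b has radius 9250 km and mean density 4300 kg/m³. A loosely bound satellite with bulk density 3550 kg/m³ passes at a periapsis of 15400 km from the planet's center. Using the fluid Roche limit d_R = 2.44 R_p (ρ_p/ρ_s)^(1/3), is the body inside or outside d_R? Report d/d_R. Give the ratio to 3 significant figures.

inside; d/d_R ≈ 0.640

d_R = 2.44 × (9250 km) × (4300/3550)^(1/3) = 24060 km
d/d_R = (15400) / (24060) = 0.640
Since d/d_R < 1, the body is inside the Roche limit.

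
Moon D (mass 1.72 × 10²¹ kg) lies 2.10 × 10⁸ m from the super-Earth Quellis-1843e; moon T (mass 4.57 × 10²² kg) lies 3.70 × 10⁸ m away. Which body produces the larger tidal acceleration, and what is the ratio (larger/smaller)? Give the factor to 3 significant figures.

The tide-raising term goes as M/d³ (the gradient of a 1/d² field).
Moon D: (1.72 × 10²¹) / (2.10 × 10⁸)³ = 1.857 × 10⁻⁴
Moon T: (4.57 × 10²²) / (3.70 × 10⁸)³ = 9.022 × 10⁻⁴
Ratio (larger/smaller) = 4.86

Moon T, by a factor of ≈ 4.86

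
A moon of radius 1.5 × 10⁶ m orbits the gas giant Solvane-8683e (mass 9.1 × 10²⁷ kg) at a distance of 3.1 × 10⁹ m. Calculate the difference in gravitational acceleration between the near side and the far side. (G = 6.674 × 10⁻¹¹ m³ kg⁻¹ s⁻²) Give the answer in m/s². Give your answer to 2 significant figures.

Δa = 4GMr/d³
   = 4 × (6.674 × 10⁻¹¹) × (9.1 × 10²⁷) × (1.5 × 10⁶) / (3.1 × 10⁹)³
   = 1.2 × 10⁻⁴ m/s²

1.2 × 10⁻⁴ m/s²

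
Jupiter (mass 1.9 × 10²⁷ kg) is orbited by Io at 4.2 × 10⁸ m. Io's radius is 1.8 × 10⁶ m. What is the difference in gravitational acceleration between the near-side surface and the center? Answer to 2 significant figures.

6.2 × 10⁻³ m/s²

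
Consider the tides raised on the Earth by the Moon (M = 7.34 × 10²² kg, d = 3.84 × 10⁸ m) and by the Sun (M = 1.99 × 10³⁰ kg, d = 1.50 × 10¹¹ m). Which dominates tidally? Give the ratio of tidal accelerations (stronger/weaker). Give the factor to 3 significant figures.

Tidal stretch scales as M/d³; compute that for each body.
The Moon: (7.34 × 10²²) / (3.84 × 10⁸)³ = 1.296 × 10⁻³
The Sun: (1.99 × 10³⁰) / (1.50 × 10¹¹)³ = 5.896 × 10⁻⁴
Ratio (larger/smaller) = 2.20

The Moon, by a factor of ≈ 2.20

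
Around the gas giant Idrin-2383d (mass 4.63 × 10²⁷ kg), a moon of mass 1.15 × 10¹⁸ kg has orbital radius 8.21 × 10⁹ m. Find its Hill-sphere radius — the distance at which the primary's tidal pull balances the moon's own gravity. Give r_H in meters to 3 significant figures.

r_H ≈ a (m/3M)^(1/3)
    = (8.21 × 10⁹) × (1.15 × 10¹⁸ / (3 × 4.63 × 10²⁷))^(1/3)
    = 3.58 × 10⁶ m

3.58 × 10⁶ m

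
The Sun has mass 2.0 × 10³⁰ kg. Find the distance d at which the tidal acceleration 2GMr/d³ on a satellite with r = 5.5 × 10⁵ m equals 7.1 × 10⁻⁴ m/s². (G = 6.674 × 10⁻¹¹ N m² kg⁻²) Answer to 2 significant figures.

2GMr/d³ = a_tidal  ⇒  d = (2GMr / a_tidal)^(1/3)
d = (2 × 6.674×10⁻¹¹ × (2.0 × 10³⁰) × (5.5 × 10⁵) / (7.1 × 10⁻⁴))^(1/3)
  = 5.9 × 10⁹ m

5.9 × 10⁹ m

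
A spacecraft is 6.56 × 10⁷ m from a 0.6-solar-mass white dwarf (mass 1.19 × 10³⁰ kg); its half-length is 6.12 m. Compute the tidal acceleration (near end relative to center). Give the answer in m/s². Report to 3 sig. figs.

Δg = 2GMr/d³
   = 2 × (6.674 × 10⁻¹¹) × (1.19 × 10³⁰) × (6.12) / (6.56 × 10⁷)³
   = 3.44 × 10⁻³ m/s²

3.44 × 10⁻³ m/s²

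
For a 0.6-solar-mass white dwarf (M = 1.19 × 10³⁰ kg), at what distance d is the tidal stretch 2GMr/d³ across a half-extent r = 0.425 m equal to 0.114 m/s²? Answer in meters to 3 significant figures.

8.40 × 10⁶ m

2GMr/d³ = a_tidal  ⇒  d = (2GMr / a_tidal)^(1/3)
d = (2 × 6.674×10⁻¹¹ × (1.19 × 10³⁰) × (0.425) / (0.114))^(1/3)
  = 8.40 × 10⁶ m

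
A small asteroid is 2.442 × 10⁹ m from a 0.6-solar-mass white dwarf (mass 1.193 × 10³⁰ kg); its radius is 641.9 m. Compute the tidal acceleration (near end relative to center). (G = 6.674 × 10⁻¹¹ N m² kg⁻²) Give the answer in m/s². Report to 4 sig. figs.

Δa = 2GMr/d³
   = 2 × (6.674 × 10⁻¹¹) × (1.193 × 10³⁰) × (641.9) / (2.442 × 10⁹)³
   = 7.019 × 10⁻⁶ m/s²

7.019 × 10⁻⁶ m/s²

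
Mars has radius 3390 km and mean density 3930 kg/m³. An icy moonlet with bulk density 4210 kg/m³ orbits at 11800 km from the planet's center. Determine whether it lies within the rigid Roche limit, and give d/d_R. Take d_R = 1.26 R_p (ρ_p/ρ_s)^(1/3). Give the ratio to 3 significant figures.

outside; d/d_R ≈ 2.83

d_R = 1.26 × (3390 km) × (3930/4210)^(1/3) = 4175 km
d/d_R = (11800) / (4175) = 2.83
Since d/d_R > 1, the body is outside the Roche limit.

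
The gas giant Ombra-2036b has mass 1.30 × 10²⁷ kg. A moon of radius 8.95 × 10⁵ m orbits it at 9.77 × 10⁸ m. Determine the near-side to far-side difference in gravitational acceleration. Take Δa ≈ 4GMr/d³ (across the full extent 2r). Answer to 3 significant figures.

3.33 × 10⁻⁴ m/s²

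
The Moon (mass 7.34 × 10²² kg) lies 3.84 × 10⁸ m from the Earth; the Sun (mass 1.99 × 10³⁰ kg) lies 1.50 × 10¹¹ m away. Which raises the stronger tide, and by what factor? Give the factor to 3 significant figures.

Compare M/d³ for the two perturbers:
The Moon: (7.34 × 10²²) / (3.84 × 10⁸)³ = 1.296 × 10⁻³
The Sun: (1.99 × 10³⁰) / (1.50 × 10¹¹)³ = 5.896 × 10⁻⁴
Ratio (larger/smaller) = 2.20

The Moon, by a factor of ≈ 2.20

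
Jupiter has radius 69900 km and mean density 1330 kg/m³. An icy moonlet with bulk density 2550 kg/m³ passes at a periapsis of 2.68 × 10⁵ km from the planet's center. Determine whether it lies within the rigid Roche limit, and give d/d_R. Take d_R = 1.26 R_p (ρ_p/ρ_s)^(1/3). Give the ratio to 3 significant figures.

d_R = 1.26 × (69900 km) × (1330/2550)^(1/3) = 70900 km
d/d_R = (2.68 × 10⁵) / (70900) = 3.78
Since d/d_R > 1, the body is outside the Roche limit.

outside; d/d_R ≈ 3.78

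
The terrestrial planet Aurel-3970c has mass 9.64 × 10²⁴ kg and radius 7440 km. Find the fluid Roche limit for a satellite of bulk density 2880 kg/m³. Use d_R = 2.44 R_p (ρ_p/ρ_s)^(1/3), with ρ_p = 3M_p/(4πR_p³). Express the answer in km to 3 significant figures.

ρ_p = 3M_p/(4πR_p³) = 3 × (9.64 × 10²⁴) / (4π × (7.44 × 10⁶ m)³) = 5590 kg/m³
d_R = 2.44 × 7440 km × (5590/2880)^(1/3)
    = 22600 km

22600 km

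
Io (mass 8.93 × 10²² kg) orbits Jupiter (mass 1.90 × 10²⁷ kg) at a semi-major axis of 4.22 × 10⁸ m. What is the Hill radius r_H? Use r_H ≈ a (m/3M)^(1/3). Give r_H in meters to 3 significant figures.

r_H ≈ a (m/3M)^(1/3)
    = (4.22 × 10⁸) × (8.93 × 10²² / (3 × 1.90 × 10²⁷))^(1/3)
    = 1.06 × 10⁷ m

1.06 × 10⁷ m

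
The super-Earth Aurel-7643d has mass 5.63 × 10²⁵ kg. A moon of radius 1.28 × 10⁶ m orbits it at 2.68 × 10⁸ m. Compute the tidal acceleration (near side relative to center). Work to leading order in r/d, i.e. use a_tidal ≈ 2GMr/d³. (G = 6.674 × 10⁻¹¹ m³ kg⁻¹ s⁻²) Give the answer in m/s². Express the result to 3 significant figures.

a_tidal = 2GMr/d³
        = 2 × (6.674 × 10⁻¹¹) × (5.63 × 10²⁵) × (1.28 × 10⁶) / (2.68 × 10⁸)³
        = 5.00 × 10⁻⁴ m/s²

5.00 × 10⁻⁴ m/s²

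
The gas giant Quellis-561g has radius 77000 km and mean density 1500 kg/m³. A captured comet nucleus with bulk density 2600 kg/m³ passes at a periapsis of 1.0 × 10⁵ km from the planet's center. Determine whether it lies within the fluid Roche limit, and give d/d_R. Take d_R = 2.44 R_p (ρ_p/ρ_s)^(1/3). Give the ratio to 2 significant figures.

inside; d/d_R ≈ 0.64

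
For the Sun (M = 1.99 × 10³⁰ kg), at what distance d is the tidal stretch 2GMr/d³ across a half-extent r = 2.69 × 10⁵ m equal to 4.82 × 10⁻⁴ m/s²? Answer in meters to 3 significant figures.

2GMr/d³ = a_tidal  ⇒  d = (2GMr / a_tidal)^(1/3)
d = (2 × 6.674×10⁻¹¹ × (1.99 × 10³⁰) × (2.69 × 10⁵) / (4.82 × 10⁻⁴))^(1/3)
  = 5.29 × 10⁹ m

5.29 × 10⁹ m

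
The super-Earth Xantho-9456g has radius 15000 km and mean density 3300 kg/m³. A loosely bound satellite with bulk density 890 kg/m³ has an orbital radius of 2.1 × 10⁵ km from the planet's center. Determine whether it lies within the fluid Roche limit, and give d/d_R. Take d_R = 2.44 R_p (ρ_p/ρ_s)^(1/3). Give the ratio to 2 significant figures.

d_R = 2.44 × (15000 km) × (3300/890)^(1/3) = 56650 km
d/d_R = (2.1 × 10⁵) / (56650) = 3.7
Since d/d_R > 1, the body is outside the Roche limit.

outside; d/d_R ≈ 3.7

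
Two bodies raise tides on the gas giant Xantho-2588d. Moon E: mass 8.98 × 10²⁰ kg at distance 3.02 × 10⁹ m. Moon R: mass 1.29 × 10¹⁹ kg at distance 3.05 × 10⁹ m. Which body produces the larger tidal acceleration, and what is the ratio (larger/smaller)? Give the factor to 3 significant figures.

Tidal acceleration ∝ M/d³, so compare M/d³ for each.
Moon E: (8.98 × 10²⁰) / (3.02 × 10⁹)³ = 3.260 × 10⁻⁸
Moon R: (1.29 × 10¹⁹) / (3.05 × 10⁹)³ = 4.547 × 10⁻¹⁰
Ratio (larger/smaller) = 71.7

Moon E, by a factor of ≈ 71.7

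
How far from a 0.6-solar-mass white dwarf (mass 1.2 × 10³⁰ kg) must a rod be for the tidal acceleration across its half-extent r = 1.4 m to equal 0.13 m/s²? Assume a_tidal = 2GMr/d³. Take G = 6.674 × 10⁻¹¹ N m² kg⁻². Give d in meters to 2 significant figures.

1.2 × 10⁷ m

2GMr/d³ = a_tidal  ⇒  d = (2GMr / a_tidal)^(1/3)
d = (2 × 6.674×10⁻¹¹ × (1.2 × 10³⁰) × (1.4) / (0.13))^(1/3)
  = 1.2 × 10⁷ m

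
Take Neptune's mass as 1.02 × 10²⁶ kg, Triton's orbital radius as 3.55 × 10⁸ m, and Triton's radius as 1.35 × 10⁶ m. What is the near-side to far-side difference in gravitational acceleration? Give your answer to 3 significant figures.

Differencing GM/(d−r)² and GM/(d+r)² to first order in r/d gives 4GMr/d³.
Δg = 4GMr/d³
   = 4 × (6.674 × 10⁻¹¹) × (1.02 × 10²⁶) × (1.35 × 10⁶) / (3.55 × 10⁸)³
   = 8.22 × 10⁻⁴ m/s²

8.22 × 10⁻⁴ m/s²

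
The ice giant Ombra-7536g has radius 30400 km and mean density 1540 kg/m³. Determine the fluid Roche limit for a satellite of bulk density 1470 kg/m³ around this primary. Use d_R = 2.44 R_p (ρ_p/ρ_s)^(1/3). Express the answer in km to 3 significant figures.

75300 km

d_R = 2.44 × 30400 km × (1540/1470)^(1/3)
    = 75300 km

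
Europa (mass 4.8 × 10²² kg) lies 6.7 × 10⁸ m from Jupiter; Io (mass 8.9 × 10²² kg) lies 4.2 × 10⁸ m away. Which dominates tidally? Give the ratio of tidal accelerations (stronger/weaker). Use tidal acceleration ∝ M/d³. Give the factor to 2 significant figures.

Io, by a factor of ≈ 7.5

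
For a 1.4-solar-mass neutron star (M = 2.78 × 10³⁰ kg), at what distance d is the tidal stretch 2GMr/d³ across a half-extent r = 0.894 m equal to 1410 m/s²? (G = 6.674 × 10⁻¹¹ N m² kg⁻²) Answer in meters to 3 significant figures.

2GMr/d³ = a_tidal  ⇒  d = (2GMr / a_tidal)^(1/3)
d = (2 × 6.674×10⁻¹¹ × (2.78 × 10³⁰) × (0.894) / (1410))^(1/3)
  = 6.17 × 10⁵ m

6.17 × 10⁵ m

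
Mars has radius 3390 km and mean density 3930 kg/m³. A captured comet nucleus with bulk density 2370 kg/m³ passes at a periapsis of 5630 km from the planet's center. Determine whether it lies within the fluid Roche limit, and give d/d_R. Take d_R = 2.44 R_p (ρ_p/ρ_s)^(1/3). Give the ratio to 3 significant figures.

inside; d/d_R ≈ 0.575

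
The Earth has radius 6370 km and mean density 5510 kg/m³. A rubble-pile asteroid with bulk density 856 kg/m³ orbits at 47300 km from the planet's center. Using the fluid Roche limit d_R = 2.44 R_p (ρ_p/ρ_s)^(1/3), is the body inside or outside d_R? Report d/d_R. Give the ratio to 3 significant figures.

outside; d/d_R ≈ 1.64

d_R = 2.44 × (6370 km) × (5510/856)^(1/3) = 28910 km
d/d_R = (47300) / (28910) = 1.64
Since d/d_R > 1, the body is outside the Roche limit.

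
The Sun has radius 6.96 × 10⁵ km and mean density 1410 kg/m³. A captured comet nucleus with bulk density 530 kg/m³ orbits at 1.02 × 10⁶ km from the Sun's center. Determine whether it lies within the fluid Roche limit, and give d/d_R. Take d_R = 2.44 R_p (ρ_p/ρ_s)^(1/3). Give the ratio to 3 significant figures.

inside; d/d_R ≈ 0.433

d_R = 2.44 × (6.96 × 10⁵ km) × (1410/530)^(1/3) = 2.353 × 10⁶ km
d/d_R = (1.02 × 10⁶) / (2.353 × 10⁶) = 0.433
Since d/d_R < 1, the body is inside the Roche limit.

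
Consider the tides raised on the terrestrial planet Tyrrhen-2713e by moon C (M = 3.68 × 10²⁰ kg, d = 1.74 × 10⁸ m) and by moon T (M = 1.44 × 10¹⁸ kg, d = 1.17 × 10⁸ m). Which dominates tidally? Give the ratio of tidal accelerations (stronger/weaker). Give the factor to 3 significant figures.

Moon C, by a factor of ≈ 77.7

Tidal stretch scales as M/d³; compute that for each body.
Moon C: (3.68 × 10²⁰) / (1.74 × 10⁸)³ = 6.986 × 10⁻⁵
Moon T: (1.44 × 10¹⁸) / (1.17 × 10⁸)³ = 8.991 × 10⁻⁷
Ratio (larger/smaller) = 77.7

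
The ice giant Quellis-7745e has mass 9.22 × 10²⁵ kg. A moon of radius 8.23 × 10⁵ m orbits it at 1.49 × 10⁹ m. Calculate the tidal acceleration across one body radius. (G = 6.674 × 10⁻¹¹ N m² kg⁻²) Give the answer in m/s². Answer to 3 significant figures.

3.06 × 10⁻⁶ m/s²

Δa = 2GMr/d³
   = 2 × (6.674 × 10⁻¹¹) × (9.22 × 10²⁵) × (8.23 × 10⁵) / (1.49 × 10⁹)³
   = 3.06 × 10⁻⁶ m/s²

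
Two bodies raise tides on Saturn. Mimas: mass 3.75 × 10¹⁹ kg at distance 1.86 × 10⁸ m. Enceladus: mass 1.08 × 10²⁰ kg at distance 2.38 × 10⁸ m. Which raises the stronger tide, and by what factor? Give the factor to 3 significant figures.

Enceladus, by a factor of ≈ 1.37

Tidal stretch scales as M/d³; compute that for each body.
Mimas: (3.75 × 10¹⁹) / (1.86 × 10⁸)³ = 5.828 × 10⁻⁶
Enceladus: (1.08 × 10²⁰) / (2.38 × 10⁸)³ = 8.011 × 10⁻⁶
Ratio (larger/smaller) = 1.37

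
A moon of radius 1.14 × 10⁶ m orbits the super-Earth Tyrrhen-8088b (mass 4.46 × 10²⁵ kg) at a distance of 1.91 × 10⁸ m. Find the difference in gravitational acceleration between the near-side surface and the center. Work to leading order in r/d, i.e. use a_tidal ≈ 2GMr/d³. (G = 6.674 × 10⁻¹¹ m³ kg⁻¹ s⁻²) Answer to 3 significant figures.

Differencing GM/(d−r)² and GM/d² to first order in r/d gives 2GMr/d³.
Δg = 2GMr/d³
   = 2 × (6.674 × 10⁻¹¹) × (4.46 × 10²⁵) × (1.14 × 10⁶) / (1.91 × 10⁸)³
   = 9.74 × 10⁻⁴ m/s²

9.74 × 10⁻⁴ m/s²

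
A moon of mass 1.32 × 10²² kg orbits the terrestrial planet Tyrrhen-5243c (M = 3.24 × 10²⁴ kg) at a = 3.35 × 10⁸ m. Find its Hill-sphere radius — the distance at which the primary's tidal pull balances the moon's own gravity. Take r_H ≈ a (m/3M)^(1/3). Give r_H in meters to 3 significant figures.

r_H ≈ a (m/3M)^(1/3)
    = (3.35 × 10⁸) × (1.32 × 10²² / (3 × 3.24 × 10²⁴))^(1/3)
    = 3.71 × 10⁷ m

3.71 × 10⁷ m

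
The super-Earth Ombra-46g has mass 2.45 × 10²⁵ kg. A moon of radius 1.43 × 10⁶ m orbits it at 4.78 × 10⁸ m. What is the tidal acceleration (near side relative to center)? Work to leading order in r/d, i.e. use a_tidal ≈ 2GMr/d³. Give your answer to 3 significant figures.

a_tidal = 2GMr/d³
        = 2 × (6.674 × 10⁻¹¹) × (2.45 × 10²⁵) × (1.43 × 10⁶) / (4.78 × 10⁸)³
        = 4.28 × 10⁻⁵ m/s²

4.28 × 10⁻⁵ m/s²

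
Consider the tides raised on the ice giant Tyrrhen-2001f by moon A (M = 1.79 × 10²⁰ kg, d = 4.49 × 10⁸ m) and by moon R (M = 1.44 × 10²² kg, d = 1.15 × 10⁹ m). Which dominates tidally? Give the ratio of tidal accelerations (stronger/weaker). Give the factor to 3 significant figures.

Tidal stretch scales as M/d³; compute that for each body.
Moon A: (1.79 × 10²⁰) / (4.49 × 10⁸)³ = 1.977 × 10⁻⁶
Moon R: (1.44 × 10²²) / (1.15 × 10⁹)³ = 9.468 × 10⁻⁶
Ratio (larger/smaller) = 4.79

Moon R, by a factor of ≈ 4.79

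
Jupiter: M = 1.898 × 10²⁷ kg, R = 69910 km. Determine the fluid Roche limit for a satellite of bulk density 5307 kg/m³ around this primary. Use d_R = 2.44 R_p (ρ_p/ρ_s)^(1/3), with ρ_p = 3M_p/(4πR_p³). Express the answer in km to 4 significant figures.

ρ_p = 3M_p/(4πR_p³) = 3 × (1.898 × 10²⁷) / (4π × (6.991 × 10⁷ m)³) = 1326 kg/m³
d_R = 2.44 × 69910 km × (1326/5307)^(1/3)
    = 1.074 × 10⁵ km

1.074 × 10⁵ km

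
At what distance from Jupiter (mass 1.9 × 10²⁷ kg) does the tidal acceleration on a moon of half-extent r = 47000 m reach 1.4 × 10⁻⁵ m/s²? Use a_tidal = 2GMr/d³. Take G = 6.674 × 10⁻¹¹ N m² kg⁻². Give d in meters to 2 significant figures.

9.5 × 10⁸ m

2GMr/d³ = a_tidal  ⇒  d = (2GMr / a_tidal)^(1/3)
d = (2 × 6.674×10⁻¹¹ × (1.9 × 10²⁷) × (47000) / (1.4 × 10⁻⁵))^(1/3)
  = 9.5 × 10⁸ m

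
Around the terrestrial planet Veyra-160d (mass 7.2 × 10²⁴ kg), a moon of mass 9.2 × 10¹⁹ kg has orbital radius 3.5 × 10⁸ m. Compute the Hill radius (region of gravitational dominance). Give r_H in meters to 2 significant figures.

5.7 × 10⁶ m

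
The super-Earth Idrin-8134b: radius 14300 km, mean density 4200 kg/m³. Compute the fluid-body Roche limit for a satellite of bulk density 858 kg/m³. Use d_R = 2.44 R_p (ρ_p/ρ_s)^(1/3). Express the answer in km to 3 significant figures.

d_R = 2.44 × 14300 km × (4200/858)^(1/3)
    = 59200 km

59200 km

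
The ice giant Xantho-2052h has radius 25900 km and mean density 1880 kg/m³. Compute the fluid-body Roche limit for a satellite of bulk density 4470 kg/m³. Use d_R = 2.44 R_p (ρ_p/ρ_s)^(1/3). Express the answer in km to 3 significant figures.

d_R = 2.44 × 25900 km × (1880/4470)^(1/3)
    = 47300 km

47300 km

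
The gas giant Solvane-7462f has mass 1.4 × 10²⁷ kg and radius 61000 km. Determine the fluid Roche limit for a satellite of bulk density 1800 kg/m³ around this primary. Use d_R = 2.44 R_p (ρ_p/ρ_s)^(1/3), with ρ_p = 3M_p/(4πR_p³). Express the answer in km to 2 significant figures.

1.4 × 10⁵ km

ρ_p = 3M_p/(4πR_p³) = 3 × (1.4 × 10²⁷) / (4π × (6.1 × 10⁷ m)³) = 1500 kg/m³
d_R = 2.44 × 61000 km × (1500/1800)^(1/3)
    = 1.4 × 10⁵ km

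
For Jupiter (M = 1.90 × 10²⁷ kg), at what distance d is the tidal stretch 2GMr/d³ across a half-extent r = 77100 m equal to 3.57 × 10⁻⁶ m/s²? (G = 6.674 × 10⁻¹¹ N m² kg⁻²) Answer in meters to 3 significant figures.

1.76 × 10⁹ m

2GMr/d³ = a_tidal  ⇒  d = (2GMr / a_tidal)^(1/3)
d = (2 × 6.674×10⁻¹¹ × (1.90 × 10²⁷) × (77100) / (3.57 × 10⁻⁶))^(1/3)
  = 1.76 × 10⁹ m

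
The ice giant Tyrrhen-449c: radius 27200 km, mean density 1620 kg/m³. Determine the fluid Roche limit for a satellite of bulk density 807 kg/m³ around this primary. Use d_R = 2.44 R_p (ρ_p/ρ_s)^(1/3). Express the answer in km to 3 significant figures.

83700 km

d_R = 2.44 × 27200 km × (1620/807)^(1/3)
    = 83700 km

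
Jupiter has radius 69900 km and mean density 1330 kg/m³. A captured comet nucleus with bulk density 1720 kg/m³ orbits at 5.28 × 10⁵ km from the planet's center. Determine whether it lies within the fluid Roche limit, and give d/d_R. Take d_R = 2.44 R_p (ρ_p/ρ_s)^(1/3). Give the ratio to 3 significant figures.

outside; d/d_R ≈ 3.37

d_R = 2.44 × (69900 km) × (1330/1720)^(1/3) = 1.565 × 10⁵ km
d/d_R = (5.28 × 10⁵) / (1.565 × 10⁵) = 3.37
Since d/d_R > 1, the body is outside the Roche limit.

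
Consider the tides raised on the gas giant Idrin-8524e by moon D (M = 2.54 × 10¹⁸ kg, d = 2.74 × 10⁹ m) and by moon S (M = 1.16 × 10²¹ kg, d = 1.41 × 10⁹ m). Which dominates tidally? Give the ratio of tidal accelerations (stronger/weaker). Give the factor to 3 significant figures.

The tide-raising term goes as M/d³ (the gradient of a 1/d² field).
Moon D: (2.54 × 10¹⁸) / (2.74 × 10⁹)³ = 1.235 × 10⁻¹⁰
Moon S: (1.16 × 10²¹) / (1.41 × 10⁹)³ = 4.138 × 10⁻⁷
Ratio (larger/smaller) = 3350

Moon S, by a factor of ≈ 3350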